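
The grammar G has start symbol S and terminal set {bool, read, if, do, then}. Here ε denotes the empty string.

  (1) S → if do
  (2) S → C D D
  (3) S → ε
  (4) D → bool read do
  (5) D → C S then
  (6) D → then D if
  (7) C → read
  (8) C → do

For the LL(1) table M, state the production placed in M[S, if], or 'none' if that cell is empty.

S → if do

FIRST(C) = {do, read}
FIRST(S) = {ε, do, if, read}  (via C D D)
FIRST(D) = {bool, do, read, then}  (via C S then)
FOLLOW(S) includes $ since S is the start symbol.
FOLLOW(S): in D→C S then, S is followed by then with FIRST {then}. Thus FOLLOW(S) = {$, then}.
For S → if do: FIRST(if do) = {if}, so it goes in M[S, t] for t ∈ {if}.
For S → C D D: FIRST(C D D) = {do, read}, so it goes in M[S, t] for t ∈ {do, read}.
For S → ε: FIRST(ε) = {ε}, so it goes in M[S, t] for t ∈ {}; since ε ∈ FIRST, also for every t ∈ FOLLOW(S) = {$, then}.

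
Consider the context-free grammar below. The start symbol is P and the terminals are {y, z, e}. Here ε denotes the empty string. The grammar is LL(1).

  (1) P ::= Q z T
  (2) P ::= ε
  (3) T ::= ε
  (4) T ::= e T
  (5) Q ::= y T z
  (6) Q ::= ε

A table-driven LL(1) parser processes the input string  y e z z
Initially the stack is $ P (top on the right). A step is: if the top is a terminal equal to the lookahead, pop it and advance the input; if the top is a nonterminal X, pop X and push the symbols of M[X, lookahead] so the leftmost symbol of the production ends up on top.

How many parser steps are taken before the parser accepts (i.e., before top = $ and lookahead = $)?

9

     Stack        Input      Action
  1  $ P          y e z z $  expand P ::= Q z T
  2  $ T z Q      y e z z $  expand Q ::= y T z
  3  $ T z z T y  y e z z $  match y
  4  $ T z z T    e z z $    expand T ::= e T
  5  $ T z z T e  e z z $    match e
  6  $ T z z T    z z $      expand T ::= ε
  7  $ T z z      z z $      match z
  8  $ T z        z $        match z
  9  $ T          $          expand T ::= ε
Accept reached after 9 steps.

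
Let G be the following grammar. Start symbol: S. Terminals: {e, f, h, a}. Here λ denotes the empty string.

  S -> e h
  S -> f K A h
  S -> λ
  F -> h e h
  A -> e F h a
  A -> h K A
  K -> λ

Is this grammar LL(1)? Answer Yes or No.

FIRST(S) = {λ, e, f}
FIRST(F) = {h}
FIRST(A) = {e, h}
FIRST(K) = {λ}
FOLLOW(S) = {$}
FOLLOW(F) = {h}
FOLLOW(A) = {h}
FOLLOW(K) = {e, h}
Each cell of M receives at most one production.

Yes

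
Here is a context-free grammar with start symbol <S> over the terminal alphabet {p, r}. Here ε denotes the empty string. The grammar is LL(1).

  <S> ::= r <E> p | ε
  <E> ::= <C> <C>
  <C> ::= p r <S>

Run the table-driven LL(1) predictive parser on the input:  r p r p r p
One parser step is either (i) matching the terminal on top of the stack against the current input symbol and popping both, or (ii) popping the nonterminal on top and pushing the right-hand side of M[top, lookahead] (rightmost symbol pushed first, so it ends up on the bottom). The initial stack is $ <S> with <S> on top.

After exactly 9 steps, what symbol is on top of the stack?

step 1: stack=$ <S>  input=r p r p r p $  — expand <S> ::= r <E> p
step 2: stack=$ p <E> r  input=r p r p r p $  — match r
step 3: stack=$ p <E>  input=p r p r p $  — expand <E> ::= <C> <C>
step 4: stack=$ p <C> <C>  input=p r p r p $  — expand <C> ::= p r <S>
step 5: stack=$ p <C> <S> r p  input=p r p r p $  — match p
step 6: stack=$ p <C> <S> r  input=r p r p $  — match r
step 7: stack=$ p <C> <S>  input=p r p $  — expand <S> ::= ε
step 8: stack=$ p <C>  input=p r p $  — expand <C> ::= p r <S>
step 9: stack=$ p <S> r p  input=p r p $  — match p
Stack after step 9: $ p <S> r (top = r).

r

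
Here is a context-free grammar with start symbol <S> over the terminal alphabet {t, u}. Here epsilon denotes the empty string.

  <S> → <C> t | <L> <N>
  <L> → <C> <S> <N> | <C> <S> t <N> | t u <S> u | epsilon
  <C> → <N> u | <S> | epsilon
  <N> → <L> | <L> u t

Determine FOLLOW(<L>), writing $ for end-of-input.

FIRST(<S>): from <S>→<C> t we get {t, u}; from <S>→<L> <N> we get {epsilon, t, u}. So FIRST(<S>) = {epsilon, t, u}.
FIRST(<L>): from <L>→<C> <S> <N> we get {epsilon, t, u}; from <L>→<C> <S> t <N> we get {t, u}; from <L>→t u <S> u we get {t}; from <L>→epsilon we get {epsilon}. So FIRST(<L>) = {epsilon, t, u}.
FIRST(<N>): from <N>→<L> we get {epsilon, t, u}; from <N>→<L> u t we get {t, u}. So FIRST(<N>) = {epsilon, t, u}.
FIRST(<C>): from <C>→<N> u we get {t, u}; from <C>→<S> we get {epsilon, t, u}; from <C>→epsilon we get {epsilon}. So FIRST(<C>) = {epsilon, t, u}.
FOLLOW(<S>) includes $ since <S> is the start symbol.
FOLLOW(<S>): in <L>→<C> <S> <N>, <S> is followed by <N> with FIRST {epsilon, t, u}; in <L>→<C> <S> <N>, the suffix after <S> is nullable, so FOLLOW(<S>) ⊇ FOLLOW(<L>) = {$, t, u}; in <L>→<C> <S> t <N>, <S> is followed by t <N> with FIRST {t}; in <L>→t u <S> u, <S> is followed by u with FIRST {u}; in <C>→<S>, the suffix after <S> is empty, so FOLLOW(<S>) ⊇ FOLLOW(<C>) = {$, t, u}. Thus FOLLOW(<S>) = {$, t, u}.
FOLLOW(<L>): in <S>→<L> <N>, <L> is followed by <N> with FIRST {epsilon, t, u}; in <S>→<L> <N>, the suffix after <L> is nullable, so FOLLOW(<L>) ⊇ FOLLOW(<S>) = {$, t, u}; in <N>→<L>, the suffix after <L> is empty, so FOLLOW(<L>) ⊇ FOLLOW(<N>) = {$, t, u}; in <N>→<L> u t, <L> is followed by u t with FIRST {u}. Thus FOLLOW(<L>) = {$, t, u}.
FOLLOW(<C>): in <S>→<C> t, <C> is followed by t with FIRST {t}; in <L>→<C> <S> <N>, <C> is followed by <S> <N> with FIRST {epsilon, t, u}; in <L>→<C> <S> <N>, the suffix after <C> is nullable, so FOLLOW(<C>) ⊇ FOLLOW(<L>) = {$, t, u}; in <L>→<C> <S> t <N>, <C> is followed by <S> t <N> with FIRST {t, u}. Thus FOLLOW(<C>) = {$, t, u}.
FOLLOW(<N>): in <S>→<L> <N>, the suffix after <N> is empty, so FOLLOW(<N>) ⊇ FOLLOW(<S>) = {$, t, u}; in <L>→<C> <S> <N>, the suffix after <N> is empty, so FOLLOW(<N>) ⊇ FOLLOW(<L>) = {$, t, u}; in <L>→<C> <S> t <N>, the suffix after <N> is empty, so FOLLOW(<N>) ⊇ FOLLOW(<L>) = {$, t, u}; in <C>→<N> u, <N> is followed by u with FIRST {u}. Thus FOLLOW(<N>) = {$, t, u}.

{$, t, u}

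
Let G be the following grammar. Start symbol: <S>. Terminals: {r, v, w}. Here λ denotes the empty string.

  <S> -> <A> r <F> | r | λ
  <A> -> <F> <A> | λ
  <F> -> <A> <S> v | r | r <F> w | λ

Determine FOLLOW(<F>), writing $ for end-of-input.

FIRST(<S>) = {λ, r, v}  (via <A> r <F>)
FIRST(<A>) = {λ, r, v}  (via <F> <A>)
FIRST(<F>) = {λ, r, v}  (via <A> <S> v)
FOLLOW(<S>) includes $ since <S> is the start symbol.
FOLLOW(<S>): in <F>-><A> <S> v, <S> is followed by v with FIRST {v}. Thus FOLLOW(<S>) = {$, v}.
FOLLOW(<A>): in <S>-><A> r <F>, <A> is followed by r <F> with FIRST {r}; in <A>-><F> <A>, the suffix after <A> is empty (adds nothing new); in <F>-><A> <S> v, <A> is followed by <S> v with FIRST {r, v}. Thus FOLLOW(<A>) = {r, v}.
FOLLOW(<F>): in <S>-><A> r <F>, the suffix after <F> is empty, so FOLLOW(<F>) ⊇ FOLLOW(<S>) = {$, v}; in <A>-><F> <A>, <F> is followed by <A> with FIRST {λ, r, v}; in <A>-><F> <A>, the suffix after <F> is nullable, so FOLLOW(<F>) ⊇ FOLLOW(<A>) = {r, v}; in <F>->r <F> w, <F> is followed by w with FIRST {w}. Thus FOLLOW(<F>) = {$, r, v, w}.

{$, r, v, w}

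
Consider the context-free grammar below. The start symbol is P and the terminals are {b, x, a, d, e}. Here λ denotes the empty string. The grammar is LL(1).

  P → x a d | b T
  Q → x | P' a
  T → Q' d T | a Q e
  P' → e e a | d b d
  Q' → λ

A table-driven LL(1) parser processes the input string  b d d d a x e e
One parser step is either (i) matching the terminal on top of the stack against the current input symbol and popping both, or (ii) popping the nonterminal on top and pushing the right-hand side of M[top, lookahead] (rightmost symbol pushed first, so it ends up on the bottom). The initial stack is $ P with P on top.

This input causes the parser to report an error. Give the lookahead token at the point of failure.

e

step 1: stack=$ P  input=b d d d a x e e $  — expand P → b T
step 2: stack=$ T b  input=b d d d a x e e $  — match b
step 3: stack=$ T  input=d d d a x e e $  — expand T → Q' d T
step 4: stack=$ T d Q'  input=d d d a x e e $  — expand Q' → λ
step 5: stack=$ T d  input=d d d a x e e $  — match d
step 6: stack=$ T  input=d d a x e e $  — expand T → Q' d T
step 7: stack=$ T d Q'  input=d d a x e e $  — expand Q' → λ
step 8: stack=$ T d  input=d d a x e e $  — match d
step 9: stack=$ T  input=d a x e e $  — expand T → Q' d T
step 10: stack=$ T d Q'  input=d a x e e $  — expand Q' → λ
step 11: stack=$ T d  input=d a x e e $  — match d
step 12: stack=$ T  input=a x e e $  — expand T → a Q e
step 13: stack=$ e Q a  input=a x e e $  — match a
step 14: stack=$ e Q  input=x e e $  — expand Q → x
step 15: stack=$ e x  input=x e e $  — match x
step 16: stack=$ e  input=e e $  — match e
step 17: stack=$  input=e $  — error: stack empty but input remains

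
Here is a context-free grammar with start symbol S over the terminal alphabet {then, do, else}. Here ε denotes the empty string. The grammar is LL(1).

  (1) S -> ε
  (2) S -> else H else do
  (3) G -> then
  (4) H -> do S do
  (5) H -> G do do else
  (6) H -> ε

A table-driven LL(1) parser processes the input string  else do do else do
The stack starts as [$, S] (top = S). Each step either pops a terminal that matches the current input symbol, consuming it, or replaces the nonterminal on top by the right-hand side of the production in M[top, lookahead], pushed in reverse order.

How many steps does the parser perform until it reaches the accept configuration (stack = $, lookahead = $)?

     Stack              Input                 Action
  1  $ S                else do do else do $  expand S -> else H else do
  2  $ do else H else   else do do else do $  match else
  3  $ do else H        do do else do $       expand H -> do S do
  4  $ do else do S do  do do else do $       match do
  5  $ do else do S     do else do $          expand S -> ε
  6  $ do else do       do else do $          match do
  7  $ do else          else do $             match else
  8  $ do               do $                  match do
Accept reached after 8 steps.

8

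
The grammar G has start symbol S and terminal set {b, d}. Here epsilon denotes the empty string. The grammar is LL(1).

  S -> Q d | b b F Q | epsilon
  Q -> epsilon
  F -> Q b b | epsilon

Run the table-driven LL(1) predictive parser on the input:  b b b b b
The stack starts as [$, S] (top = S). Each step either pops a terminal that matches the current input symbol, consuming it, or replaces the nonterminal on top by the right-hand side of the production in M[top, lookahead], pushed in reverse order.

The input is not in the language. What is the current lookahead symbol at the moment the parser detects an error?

b

     Stack      Input        Action
  1  $ S        b b b b b $  expand S -> b b F Q
  2  $ Q F b b  b b b b b $  match b
  3  $ Q F b    b b b b $    match b
  4  $ Q F      b b b $      expand F -> Q b b
  5  $ Q b b Q  b b b $      expand Q -> epsilon
  6  $ Q b b    b b b $      match b
  7  $ Q b      b b $        match b
  8  $ Q        b $          expand Q -> epsilon
  9  $          b $          error: stack empty but input remains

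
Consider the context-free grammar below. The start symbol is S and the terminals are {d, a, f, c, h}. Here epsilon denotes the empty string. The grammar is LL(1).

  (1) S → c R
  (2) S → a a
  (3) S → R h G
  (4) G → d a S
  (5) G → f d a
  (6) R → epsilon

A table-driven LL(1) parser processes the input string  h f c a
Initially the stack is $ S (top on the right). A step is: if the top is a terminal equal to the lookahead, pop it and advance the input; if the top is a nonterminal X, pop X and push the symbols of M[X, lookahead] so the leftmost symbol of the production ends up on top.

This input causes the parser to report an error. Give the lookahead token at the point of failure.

     Stack    Input      Action
  1  $ S      h f c a $  expand S → R h G
  2  $ G h R  h f c a $  expand R → epsilon
  3  $ G h    h f c a $  match h
  4  $ G      f c a $    expand G → f d a
  5  $ a d f  f c a $    match f
  6  $ a d    c a $      error: top is terminal d but lookahead is c

c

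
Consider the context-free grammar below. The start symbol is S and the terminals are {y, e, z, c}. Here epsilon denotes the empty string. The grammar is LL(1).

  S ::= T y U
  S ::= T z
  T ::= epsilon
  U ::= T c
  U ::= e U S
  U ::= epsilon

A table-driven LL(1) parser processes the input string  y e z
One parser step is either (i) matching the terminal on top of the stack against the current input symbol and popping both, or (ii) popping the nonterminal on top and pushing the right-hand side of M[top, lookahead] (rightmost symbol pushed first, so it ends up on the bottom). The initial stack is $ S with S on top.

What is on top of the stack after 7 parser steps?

step 1: stack=$ S  input=y e z $  — expand S ::= T y U
step 2: stack=$ U y T  input=y e z $  — expand T ::= epsilon
step 3: stack=$ U y  input=y e z $  — match y
step 4: stack=$ U  input=e z $  — expand U ::= e U S
step 5: stack=$ S U e  input=e z $  — match e
step 6: stack=$ S U  input=z $  — expand U ::= epsilon
step 7: stack=$ S  input=z $  — expand S ::= T z
Stack after step 7: $ z T (top = T).

T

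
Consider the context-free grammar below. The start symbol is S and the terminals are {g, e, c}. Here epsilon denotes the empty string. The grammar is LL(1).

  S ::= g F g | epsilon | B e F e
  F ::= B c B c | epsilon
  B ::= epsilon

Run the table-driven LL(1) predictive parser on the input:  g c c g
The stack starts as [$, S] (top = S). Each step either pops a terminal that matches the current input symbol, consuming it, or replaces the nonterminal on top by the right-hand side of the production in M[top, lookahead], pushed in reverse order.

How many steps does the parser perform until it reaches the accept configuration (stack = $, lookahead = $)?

8

     Stack        Input      Action
  1  $ S          g c c g $  expand S ::= g F g
  2  $ g F g      g c c g $  match g
  3  $ g F        c c g $    expand F ::= B c B c
  4  $ g c B c B  c c g $    expand B ::= epsilon
  5  $ g c B c    c c g $    match c
  6  $ g c B      c g $      expand B ::= epsilon
  7  $ g c        c g $      match c
  8  $ g          g $        match g
Accept reached after 8 steps.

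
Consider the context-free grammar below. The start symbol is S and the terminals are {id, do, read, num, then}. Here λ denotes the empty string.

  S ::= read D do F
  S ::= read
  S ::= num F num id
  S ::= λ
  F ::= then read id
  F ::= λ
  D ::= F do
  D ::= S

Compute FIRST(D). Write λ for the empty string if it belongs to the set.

{λ, do, num, read, then}

FIRST(S) = {λ, num, read}
FIRST(F) = {λ, then}
FIRST(D) = {λ, do, num, read, then}  (via F do, S)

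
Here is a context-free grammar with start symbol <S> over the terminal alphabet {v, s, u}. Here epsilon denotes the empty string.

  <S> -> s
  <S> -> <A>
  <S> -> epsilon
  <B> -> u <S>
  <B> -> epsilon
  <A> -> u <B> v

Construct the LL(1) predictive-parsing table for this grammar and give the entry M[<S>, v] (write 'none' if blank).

FIRST(<B>) = {epsilon, u}
FIRST(<A>) = {u}
FIRST(<S>) = {epsilon, s, u}  (via <A>)
FOLLOW(<S>) includes $ since <S> is the start symbol.
FOLLOW(<B>): in <A>->u <B> v, <B> is followed by v with FIRST {v}. Thus FOLLOW(<B>) = {v}.
FOLLOW(<S>): in <B>->u <S>, the suffix after <S> is empty, so FOLLOW(<S>) ⊇ FOLLOW(<B>) = {v}. Thus FOLLOW(<S>) = {$, v}.
For <S> -> s: FIRST(s) = {s}, so it goes in M[<S>, t] for t ∈ {s}.
For <S> -> <A>: FIRST(<A>) = {u}, so it goes in M[<S>, t] for t ∈ {u}.
For <S> -> epsilon: FIRST(epsilon) = {epsilon}, so it goes in M[<S>, t] for t ∈ {}; since epsilon ∈ FIRST, also for every t ∈ FOLLOW(<S>) = {$, v}.

<S> -> epsilon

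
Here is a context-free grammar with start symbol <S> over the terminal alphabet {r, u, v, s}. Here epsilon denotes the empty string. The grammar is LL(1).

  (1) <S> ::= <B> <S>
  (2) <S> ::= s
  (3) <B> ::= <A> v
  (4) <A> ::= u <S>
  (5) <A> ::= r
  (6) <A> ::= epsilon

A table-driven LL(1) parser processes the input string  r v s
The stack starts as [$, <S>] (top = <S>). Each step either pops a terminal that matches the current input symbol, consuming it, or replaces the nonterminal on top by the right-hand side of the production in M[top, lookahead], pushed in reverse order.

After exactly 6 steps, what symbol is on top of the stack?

s

step 1: stack=$ <S>  input=r v s $  — expand <S> ::= <B> <S>
step 2: stack=$ <S> <B>  input=r v s $  — expand <B> ::= <A> v
step 3: stack=$ <S> v <A>  input=r v s $  — expand <A> ::= r
step 4: stack=$ <S> v r  input=r v s $  — match r
step 5: stack=$ <S> v  input=v s $  — match v
step 6: stack=$ <S>  input=s $  — expand <S> ::= s
Stack after step 6: $ s (top = s).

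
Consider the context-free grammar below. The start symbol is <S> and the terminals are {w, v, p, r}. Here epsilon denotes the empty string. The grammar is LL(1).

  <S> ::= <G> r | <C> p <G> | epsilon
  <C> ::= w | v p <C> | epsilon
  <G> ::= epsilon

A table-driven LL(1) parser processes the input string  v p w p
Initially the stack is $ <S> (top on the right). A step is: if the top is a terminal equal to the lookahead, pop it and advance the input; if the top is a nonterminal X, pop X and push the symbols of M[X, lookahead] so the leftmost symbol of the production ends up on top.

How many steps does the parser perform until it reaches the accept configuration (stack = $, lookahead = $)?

     Stack            Input      Action
  1  $ <S>            v p w p $  expand <S> ::= <C> p <G>
  2  $ <G> p <C>      v p w p $  expand <C> ::= v p <C>
  3  $ <G> p <C> p v  v p w p $  match v
  4  $ <G> p <C> p    p w p $    match p
  5  $ <G> p <C>      w p $      expand <C> ::= w
  6  $ <G> p w        w p $      match w
  7  $ <G> p          p $        match p
  8  $ <G>            $          expand <G> ::= epsilon
Accept reached after 8 steps.

8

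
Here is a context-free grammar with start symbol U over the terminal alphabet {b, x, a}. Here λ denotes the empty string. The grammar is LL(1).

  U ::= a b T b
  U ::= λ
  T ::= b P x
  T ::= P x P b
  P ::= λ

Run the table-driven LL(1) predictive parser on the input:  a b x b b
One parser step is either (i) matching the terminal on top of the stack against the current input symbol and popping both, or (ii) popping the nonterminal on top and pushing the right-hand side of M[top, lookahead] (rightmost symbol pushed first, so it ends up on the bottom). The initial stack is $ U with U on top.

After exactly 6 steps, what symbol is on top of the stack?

P

step 1: stack=$ U  input=a b x b b $  — expand U ::= a b T b
step 2: stack=$ b T b a  input=a b x b b $  — match a
step 3: stack=$ b T b  input=b x b b $  — match b
step 4: stack=$ b T  input=x b b $  — expand T ::= P x P b
step 5: stack=$ b b P x P  input=x b b $  — expand P ::= λ
step 6: stack=$ b b P x  input=x b b $  — match x
Stack after step 6: $ b b P (top = P).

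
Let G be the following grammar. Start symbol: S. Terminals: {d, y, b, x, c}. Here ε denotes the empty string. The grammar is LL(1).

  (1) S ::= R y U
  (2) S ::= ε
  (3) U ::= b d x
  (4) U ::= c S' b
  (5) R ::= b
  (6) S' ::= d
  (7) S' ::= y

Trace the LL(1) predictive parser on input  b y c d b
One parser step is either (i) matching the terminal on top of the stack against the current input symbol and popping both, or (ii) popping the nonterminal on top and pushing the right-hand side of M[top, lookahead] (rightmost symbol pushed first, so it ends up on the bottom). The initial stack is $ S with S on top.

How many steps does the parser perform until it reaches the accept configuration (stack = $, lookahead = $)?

step 1: stack=$ S  input=b y c d b $  — expand S ::= R y U
step 2: stack=$ U y R  input=b y c d b $  — expand R ::= b
step 3: stack=$ U y b  input=b y c d b $  — match b
step 4: stack=$ U y  input=y c d b $  — match y
step 5: stack=$ U  input=c d b $  — expand U ::= c S' b
step 6: stack=$ b S' c  input=c d b $  — match c
step 7: stack=$ b S'  input=d b $  — expand S' ::= d
step 8: stack=$ b d  input=d b $  — match d
step 9: stack=$ b  input=b $  — match b
Accept reached after 9 steps.

9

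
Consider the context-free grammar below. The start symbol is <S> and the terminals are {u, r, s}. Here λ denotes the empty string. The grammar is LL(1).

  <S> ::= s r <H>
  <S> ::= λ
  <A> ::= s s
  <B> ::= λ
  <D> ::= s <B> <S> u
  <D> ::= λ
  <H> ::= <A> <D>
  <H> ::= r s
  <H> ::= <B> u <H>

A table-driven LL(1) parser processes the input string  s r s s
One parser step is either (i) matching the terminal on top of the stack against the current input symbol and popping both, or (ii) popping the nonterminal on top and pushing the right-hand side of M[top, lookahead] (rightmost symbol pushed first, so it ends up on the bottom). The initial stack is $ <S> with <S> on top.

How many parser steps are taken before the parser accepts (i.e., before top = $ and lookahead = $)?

8

step 1: stack=$ <S>  input=s r s s $  — expand <S> ::= s r <H>
step 2: stack=$ <H> r s  input=s r s s $  — match s
step 3: stack=$ <H> r  input=r s s $  — match r
step 4: stack=$ <H>  input=s s $  — expand <H> ::= <A> <D>
step 5: stack=$ <D> <A>  input=s s $  — expand <A> ::= s s
step 6: stack=$ <D> s s  input=s s $  — match s
step 7: stack=$ <D> s  input=s $  — match s
step 8: stack=$ <D>  input=$  — expand <D> ::= λ
Accept reached after 8 steps.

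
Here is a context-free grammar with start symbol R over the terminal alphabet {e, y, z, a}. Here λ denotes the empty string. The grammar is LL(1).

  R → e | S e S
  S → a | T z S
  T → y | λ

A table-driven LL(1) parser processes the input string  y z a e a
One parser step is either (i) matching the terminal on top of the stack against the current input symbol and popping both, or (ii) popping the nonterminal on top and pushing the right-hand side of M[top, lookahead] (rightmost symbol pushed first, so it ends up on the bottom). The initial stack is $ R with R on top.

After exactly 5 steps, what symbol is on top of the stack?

S

     Stack        Input        Action
  1  $ R          y z a e a $  expand R → S e S
  2  $ S e S      y z a e a $  expand S → T z S
  3  $ S e S z T  y z a e a $  expand T → y
  4  $ S e S z y  y z a e a $  match y
  5  $ S e S z    z a e a $    match z
Stack after step 5: $ S e S (top = S).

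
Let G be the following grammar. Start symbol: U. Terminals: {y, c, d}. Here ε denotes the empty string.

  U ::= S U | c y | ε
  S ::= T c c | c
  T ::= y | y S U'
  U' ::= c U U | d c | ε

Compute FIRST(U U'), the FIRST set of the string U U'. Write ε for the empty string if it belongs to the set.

FIRST(T): from T::=y we get {y}; from T::=y S U' we get {y}. So FIRST(T) = {y}.
FIRST(U'): from U'::=c U U we get {c}; from U'::=d c we get {d}; from U'::=ε we get {ε}. So FIRST(U') = {ε, c, d}.
FIRST(S): from S::=T c c we get {y}; from S::=c we get {c}. So FIRST(S) = {c, y}.
FIRST(U): from U::=S U we get {c, y}; from U::=c y we get {c}; from U::=ε we get {ε}. So FIRST(U) = {ε, c, y}.
FIRST(U U'): take FIRST of each symbol in turn, carrying on past any symbol whose FIRST contains ε; result {ε, c, d, y}.

{ε, c, d, y}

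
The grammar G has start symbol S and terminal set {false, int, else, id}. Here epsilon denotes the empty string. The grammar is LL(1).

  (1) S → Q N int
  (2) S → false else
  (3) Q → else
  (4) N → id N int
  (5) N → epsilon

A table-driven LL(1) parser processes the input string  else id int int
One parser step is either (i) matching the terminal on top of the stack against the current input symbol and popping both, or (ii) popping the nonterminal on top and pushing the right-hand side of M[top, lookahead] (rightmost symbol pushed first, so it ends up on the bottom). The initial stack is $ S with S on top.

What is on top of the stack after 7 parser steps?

int

step 1: stack=$ S  input=else id int int $  — expand S → Q N int
step 2: stack=$ int N Q  input=else id int int $  — expand Q → else
step 3: stack=$ int N else  input=else id int int $  — match else
step 4: stack=$ int N  input=id int int $  — expand N → id N int
step 5: stack=$ int int N id  input=id int int $  — match id
step 6: stack=$ int int N  input=int int $  — expand N → epsilon
step 7: stack=$ int int  input=int int $  — match int
Stack after step 7: $ int (top = int).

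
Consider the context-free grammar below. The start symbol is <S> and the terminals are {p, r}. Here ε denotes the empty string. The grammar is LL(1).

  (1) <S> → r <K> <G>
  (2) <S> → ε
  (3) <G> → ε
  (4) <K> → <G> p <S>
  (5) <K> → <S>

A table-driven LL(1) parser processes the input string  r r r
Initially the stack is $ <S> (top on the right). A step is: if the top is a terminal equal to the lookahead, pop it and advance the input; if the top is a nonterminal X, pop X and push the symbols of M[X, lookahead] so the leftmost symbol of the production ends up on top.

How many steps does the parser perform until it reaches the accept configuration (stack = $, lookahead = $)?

13

      Stack                Input    Action
   1  $ <S>                r r r $  expand <S> → r <K> <G>
   2  $ <G> <K> r          r r r $  match r
   3  $ <G> <K>            r r $    expand <K> → <S>
   4  $ <G> <S>            r r $    expand <S> → r <K> <G>
   5  $ <G> <G> <K> r      r r $    match r
   6  $ <G> <G> <K>        r $      expand <K> → <S>
   7  $ <G> <G> <S>        r $      expand <S> → r <K> <G>
   8  $ <G> <G> <G> <K> r  r $      match r
   9  $ <G> <G> <G> <K>    $        expand <K> → <S>
  10  $ <G> <G> <G> <S>    $        expand <S> → ε
  11  $ <G> <G> <G>        $        expand <G> → ε
  12  $ <G> <G>            $        expand <G> → ε
  13  $ <G>                $        expand <G> → ε
Accept reached after 13 steps.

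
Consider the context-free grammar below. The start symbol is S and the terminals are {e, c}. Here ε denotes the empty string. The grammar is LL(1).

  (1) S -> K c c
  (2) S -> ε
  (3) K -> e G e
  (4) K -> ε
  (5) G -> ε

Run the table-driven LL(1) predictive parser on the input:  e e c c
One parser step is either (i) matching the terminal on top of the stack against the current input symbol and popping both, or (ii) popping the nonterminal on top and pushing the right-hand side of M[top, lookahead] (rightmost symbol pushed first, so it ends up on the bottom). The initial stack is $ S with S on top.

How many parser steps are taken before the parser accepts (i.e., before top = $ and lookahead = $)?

7

     Stack        Input      Action
  1  $ S          e e c c $  expand S -> K c c
  2  $ c c K      e e c c $  expand K -> e G e
  3  $ c c e G e  e e c c $  match e
  4  $ c c e G    e c c $    expand G -> ε
  5  $ c c e      e c c $    match e
  6  $ c c        c c $      match c
  7  $ c          c $        match c
Accept reached after 7 steps.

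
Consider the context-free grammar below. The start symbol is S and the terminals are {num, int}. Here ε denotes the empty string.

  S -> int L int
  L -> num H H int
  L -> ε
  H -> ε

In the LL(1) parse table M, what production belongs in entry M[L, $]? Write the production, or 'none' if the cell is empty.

FIRST(S): from S->int L int we get {int}. So FIRST(S) = {int}.
FIRST(L): from L->num H H int we get {num}; from L->ε we get {ε}. So FIRST(L) = {ε, num}.
FIRST(H): from H->ε we get {ε}. So FIRST(H) = {ε}.
FOLLOW(S) includes $ since S is the start symbol.
FOLLOW(L): in S->int L int, L is followed by int with FIRST {int}. Thus FOLLOW(L) = {int}.
For L -> num H H int: FIRST(num H H int) = {num}, so it goes in M[L, t] for t ∈ {num}.
For L -> ε: FIRST(ε) = {ε}, so it goes in M[L, t] for t ∈ {}; since ε ∈ FIRST, also for every t ∈ FOLLOW(L) = {int}.
None of these place a production in M[L, $].

none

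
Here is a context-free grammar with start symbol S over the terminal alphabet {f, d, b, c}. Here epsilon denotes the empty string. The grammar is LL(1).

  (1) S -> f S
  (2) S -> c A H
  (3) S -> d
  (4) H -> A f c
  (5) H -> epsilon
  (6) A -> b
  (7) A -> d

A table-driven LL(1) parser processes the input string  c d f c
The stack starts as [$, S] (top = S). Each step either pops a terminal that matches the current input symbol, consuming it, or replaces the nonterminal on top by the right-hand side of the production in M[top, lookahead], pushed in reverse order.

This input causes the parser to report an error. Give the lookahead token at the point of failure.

f

     Stack    Input      Action
  1  $ S      c d f c $  expand S -> c A H
  2  $ H A c  c d f c $  match c
  3  $ H A    d f c $    expand A -> d
  4  $ H d    d f c $    match d
  5  $ H      f c $      error: M[H, f] is empty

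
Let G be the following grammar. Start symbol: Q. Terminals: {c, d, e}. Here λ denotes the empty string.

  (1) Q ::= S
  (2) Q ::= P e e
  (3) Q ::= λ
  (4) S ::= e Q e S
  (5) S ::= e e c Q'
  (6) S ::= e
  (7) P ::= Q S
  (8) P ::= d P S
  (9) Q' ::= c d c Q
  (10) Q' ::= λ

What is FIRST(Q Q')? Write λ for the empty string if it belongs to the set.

FIRST(S): from S::=e Q e S we get {e}; from S::=e e c Q' we get {e}; from S::=e we get {e}. So FIRST(S) = {e}.
FIRST(Q'): from Q'::=c d c Q we get {c}; from Q'::=λ we get {λ}. So FIRST(Q') = {λ, c}.
FIRST(Q): from Q::=S we get {e}; from Q::=P e e we get {d, e}; from Q::=λ we get {λ}. So FIRST(Q) = {λ, d, e}.
FIRST(P): from P::=Q S we get {d, e}; from P::=d P S we get {d}. So FIRST(P) = {d, e}.
FIRST(Q Q'): take FIRST of each symbol in turn, carrying on past any symbol whose FIRST contains λ; result {λ, c, d, e}.

{λ, c, d, e}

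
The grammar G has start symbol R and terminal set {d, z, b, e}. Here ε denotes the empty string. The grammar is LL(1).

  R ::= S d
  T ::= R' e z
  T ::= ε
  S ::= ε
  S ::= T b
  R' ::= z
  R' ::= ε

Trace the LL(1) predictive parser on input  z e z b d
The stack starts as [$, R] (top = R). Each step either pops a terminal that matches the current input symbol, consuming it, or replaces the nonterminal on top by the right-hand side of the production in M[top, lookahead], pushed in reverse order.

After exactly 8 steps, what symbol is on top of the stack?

     Stack         Input        Action
  1  $ R           z e z b d $  expand R ::= S d
  2  $ d S         z e z b d $  expand S ::= T b
  3  $ d b T       z e z b d $  expand T ::= R' e z
  4  $ d b z e R'  z e z b d $  expand R' ::= z
  5  $ d b z e z   z e z b d $  match z
  6  $ d b z e     e z b d $    match e
  7  $ d b z       z b d $      match z
  8  $ d b         b d $        match b
Stack after step 8: $ d (top = d).

d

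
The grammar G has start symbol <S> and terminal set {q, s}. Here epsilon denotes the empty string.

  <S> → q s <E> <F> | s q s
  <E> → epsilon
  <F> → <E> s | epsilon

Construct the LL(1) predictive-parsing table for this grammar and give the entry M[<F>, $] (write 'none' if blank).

FIRST(<S>) = {q, s}
FIRST(<E>) = {epsilon}
FIRST(<F>) = {epsilon, s}  (via <E> s)
FOLLOW(<S>) includes $ since <S> is the start symbol.
FOLLOW(<S>): <S> appears on no right-hand side. Thus FOLLOW(<S>) = {$}.
FOLLOW(<F>): in <S>→q s <E> <F>, the suffix after <F> is empty, so FOLLOW(<F>) ⊇ FOLLOW(<S>) = {$}. Thus FOLLOW(<F>) = {$}.
For <F> → <E> s: FIRST(<E> s) = {s}, so it goes in M[<F>, t] for t ∈ {s}.
For <F> → epsilon: FIRST(epsilon) = {epsilon}, so it goes in M[<F>, t] for t ∈ {}; since epsilon ∈ FIRST, also for every t ∈ FOLLOW(<F>) = {$}.

<F> → epsilon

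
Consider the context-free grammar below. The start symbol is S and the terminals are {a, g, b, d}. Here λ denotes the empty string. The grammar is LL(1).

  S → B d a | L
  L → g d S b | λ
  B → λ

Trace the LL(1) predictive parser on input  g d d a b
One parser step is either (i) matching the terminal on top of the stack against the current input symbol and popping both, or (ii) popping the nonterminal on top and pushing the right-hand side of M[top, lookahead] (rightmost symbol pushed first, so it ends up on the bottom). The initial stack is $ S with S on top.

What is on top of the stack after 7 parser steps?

a

step 1: stack=$ S  input=g d d a b $  — expand S → L
step 2: stack=$ L  input=g d d a b $  — expand L → g d S b
step 3: stack=$ b S d g  input=g d d a b $  — match g
step 4: stack=$ b S d  input=d d a b $  — match d
step 5: stack=$ b S  input=d a b $  — expand S → B d a
step 6: stack=$ b a d B  input=d a b $  — expand B → λ
step 7: stack=$ b a d  input=d a b $  — match d
Stack after step 7: $ b a (top = a).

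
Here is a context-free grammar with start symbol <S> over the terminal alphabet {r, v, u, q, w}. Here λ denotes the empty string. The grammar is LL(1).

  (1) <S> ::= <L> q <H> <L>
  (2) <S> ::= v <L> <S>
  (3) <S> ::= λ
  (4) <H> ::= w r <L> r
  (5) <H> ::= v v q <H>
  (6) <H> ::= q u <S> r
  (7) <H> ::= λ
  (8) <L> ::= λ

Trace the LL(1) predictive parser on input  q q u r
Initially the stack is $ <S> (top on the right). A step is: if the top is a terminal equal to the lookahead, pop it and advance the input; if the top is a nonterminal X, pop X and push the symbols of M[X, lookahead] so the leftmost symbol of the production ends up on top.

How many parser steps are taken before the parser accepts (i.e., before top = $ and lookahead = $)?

9

     Stack            Input      Action
  1  $ <S>            q q u r $  expand <S> ::= <L> q <H> <L>
  2  $ <L> <H> q <L>  q q u r $  expand <L> ::= λ
  3  $ <L> <H> q      q q u r $  match q
  4  $ <L> <H>        q u r $    expand <H> ::= q u <S> r
  5  $ <L> r <S> u q  q u r $    match q
  6  $ <L> r <S> u    u r $      match u
  7  $ <L> r <S>      r $        expand <S> ::= λ
  8  $ <L> r          r $        match r
  9  $ <L>            $          expand <L> ::= λ
Accept reached after 9 steps.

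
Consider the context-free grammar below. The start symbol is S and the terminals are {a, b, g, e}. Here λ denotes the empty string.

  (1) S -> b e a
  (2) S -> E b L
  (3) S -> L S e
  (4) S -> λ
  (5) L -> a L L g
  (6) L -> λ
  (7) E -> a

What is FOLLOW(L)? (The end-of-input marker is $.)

FIRST(L): from L->a L L g we get {a}; from L->λ we get {λ}. So FIRST(L) = {λ, a}.
FIRST(E): from E->a we get {a}. So FIRST(E) = {a}.
FIRST(S): from S->b e a we get {b}; from S->E b L we get {a}; from S->L S e we get {a, b, e}; from S->λ we get {λ}. So FIRST(S) = {λ, a, b, e}.
FOLLOW(S) includes $ since S is the start symbol.
FOLLOW(S): in S->L S e, S is followed by e with FIRST {e}. Thus FOLLOW(S) = {$, e}.
FOLLOW(L): in S->E b L, the suffix after L is empty, so FOLLOW(L) ⊇ FOLLOW(S) = {$, e}; in S->L S e, L is followed by S e with FIRST {a, b, e}; in L->a L L g (occurrence 1), L is followed by L g with FIRST {a, g}; in L->a L L g (occurrence 2), L is followed by g with FIRST {g}. Thus FOLLOW(L) = {$, a, b, e, g}.
FOLLOW(E): in S->E b L, E is followed by b L with FIRST {b}. Thus FOLLOW(E) = {b}.

{$, a, b, e, g}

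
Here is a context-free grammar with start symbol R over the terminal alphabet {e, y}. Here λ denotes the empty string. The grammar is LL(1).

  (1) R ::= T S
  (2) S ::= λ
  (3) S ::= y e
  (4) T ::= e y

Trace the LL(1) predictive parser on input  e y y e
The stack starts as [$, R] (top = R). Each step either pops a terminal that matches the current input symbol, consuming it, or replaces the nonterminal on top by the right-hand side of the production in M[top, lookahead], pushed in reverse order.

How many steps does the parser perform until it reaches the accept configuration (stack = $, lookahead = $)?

step 1: stack=$ R  input=e y y e $  — expand R ::= T S
step 2: stack=$ S T  input=e y y e $  — expand T ::= e y
step 3: stack=$ S y e  input=e y y e $  — match e
step 4: stack=$ S y  input=y y e $  — match y
step 5: stack=$ S  input=y e $  — expand S ::= y e
step 6: stack=$ e y  input=y e $  — match y
step 7: stack=$ e  input=e $  — match e
Accept reached after 7 steps.

7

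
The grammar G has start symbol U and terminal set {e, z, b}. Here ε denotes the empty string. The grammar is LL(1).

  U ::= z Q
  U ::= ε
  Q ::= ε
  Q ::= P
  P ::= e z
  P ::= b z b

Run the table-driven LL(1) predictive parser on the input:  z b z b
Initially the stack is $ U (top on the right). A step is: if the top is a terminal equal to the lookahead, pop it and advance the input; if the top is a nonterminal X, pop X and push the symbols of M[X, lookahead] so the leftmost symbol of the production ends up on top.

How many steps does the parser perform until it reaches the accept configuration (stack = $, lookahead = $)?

     Stack    Input      Action
  1  $ U      z b z b $  expand U ::= z Q
  2  $ Q z    z b z b $  match z
  3  $ Q      b z b $    expand Q ::= P
  4  $ P      b z b $    expand P ::= b z b
  5  $ b z b  b z b $    match b
  6  $ b z    z b $      match z
  7  $ b      b $        match b
Accept reached after 7 steps.

7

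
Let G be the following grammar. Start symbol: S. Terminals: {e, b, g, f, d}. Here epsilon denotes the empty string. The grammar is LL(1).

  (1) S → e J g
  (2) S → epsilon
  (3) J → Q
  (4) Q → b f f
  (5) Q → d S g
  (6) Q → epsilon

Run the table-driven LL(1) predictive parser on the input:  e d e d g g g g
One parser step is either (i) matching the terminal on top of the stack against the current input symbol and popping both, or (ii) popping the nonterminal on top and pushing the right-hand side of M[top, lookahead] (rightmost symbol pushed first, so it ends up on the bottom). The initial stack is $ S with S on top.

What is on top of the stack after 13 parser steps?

step 1: stack=$ S  input=e d e d g g g g $  — expand S → e J g
step 2: stack=$ g J e  input=e d e d g g g g $  — match e
step 3: stack=$ g J  input=d e d g g g g $  — expand J → Q
step 4: stack=$ g Q  input=d e d g g g g $  — expand Q → d S g
step 5: stack=$ g g S d  input=d e d g g g g $  — match d
step 6: stack=$ g g S  input=e d g g g g $  — expand S → e J g
step 7: stack=$ g g g J e  input=e d g g g g $  — match e
step 8: stack=$ g g g J  input=d g g g g $  — expand J → Q
step 9: stack=$ g g g Q  input=d g g g g $  — expand Q → d S g
step 10: stack=$ g g g g S d  input=d g g g g $  — match d
step 11: stack=$ g g g g S  input=g g g g $  — expand S → epsilon
step 12: stack=$ g g g g  input=g g g g $  — match g
step 13: stack=$ g g g  input=g g g $  — match g
Stack after step 13: $ g g (top = g).

g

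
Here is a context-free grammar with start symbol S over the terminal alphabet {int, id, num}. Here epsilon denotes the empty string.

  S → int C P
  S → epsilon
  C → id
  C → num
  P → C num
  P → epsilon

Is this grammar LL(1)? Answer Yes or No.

FIRST(S) = {epsilon, int}
FIRST(C) = {id, num}
FIRST(P) = {epsilon, id, num}
FOLLOW(S) = {$}
FOLLOW(C) = {$, id, num}
FOLLOW(P) = {$}
Each cell of M receives at most one production.

Yes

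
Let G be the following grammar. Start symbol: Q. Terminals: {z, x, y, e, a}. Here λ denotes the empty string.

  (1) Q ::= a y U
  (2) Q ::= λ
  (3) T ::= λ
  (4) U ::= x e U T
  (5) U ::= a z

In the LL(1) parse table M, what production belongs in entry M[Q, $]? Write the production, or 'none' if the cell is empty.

Q ::= λ

FIRST(Q): from Q::=a y U we get {a}; from Q::=λ we get {λ}. So FIRST(Q) = {λ, a}.
FIRST(T): from T::=λ we get {λ}. So FIRST(T) = {λ}.
FIRST(U): from U::=x e U T we get {x}; from U::=a z we get {a}. So FIRST(U) = {a, x}.
FOLLOW(Q) includes $ since Q is the start symbol.
FOLLOW(Q): Q appears on no right-hand side. Thus FOLLOW(Q) = {$}.
For Q ::= a y U: FIRST(a y U) = {a}, so it goes in M[Q, t] for t ∈ {a}.
For Q ::= λ: FIRST(λ) = {λ}, so it goes in M[Q, t] for t ∈ {}; since λ ∈ FIRST, also for every t ∈ FOLLOW(Q) = {$}.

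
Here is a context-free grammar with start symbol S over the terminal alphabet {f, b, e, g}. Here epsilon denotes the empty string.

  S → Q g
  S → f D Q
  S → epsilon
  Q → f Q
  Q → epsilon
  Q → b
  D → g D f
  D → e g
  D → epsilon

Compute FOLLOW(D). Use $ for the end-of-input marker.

FIRST(Q) = {epsilon, b, f}
FIRST(D) = {epsilon, e, g}
FIRST(S) = {epsilon, b, f, g}  (via Q g)
FOLLOW(S) includes $ since S is the start symbol.
FOLLOW(S): S appears on no right-hand side. Thus FOLLOW(S) = {$}.
FOLLOW(Q): in S→Q g, Q is followed by g with FIRST {g}; in S→f D Q, the suffix after Q is empty, so FOLLOW(Q) ⊇ FOLLOW(S) = {$}; in Q→f Q, the suffix after Q is empty (adds nothing new). Thus FOLLOW(Q) = {$, g}.
FOLLOW(D): in S→f D Q, D is followed by Q with FIRST {epsilon, b, f}; in S→f D Q, the suffix after D is nullable, so FOLLOW(D) ⊇ FOLLOW(S) = {$}; in D→g D f, D is followed by f with FIRST {f}. Thus FOLLOW(D) = {$, b, f}.

{$, b, f}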